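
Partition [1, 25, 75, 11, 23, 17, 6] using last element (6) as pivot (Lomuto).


Pivot: 6
  1 <= 6: advance i (no swap)
Place pivot at 1: [1, 6, 75, 11, 23, 17, 25]

Partitioned: [1, 6, 75, 11, 23, 17, 25]


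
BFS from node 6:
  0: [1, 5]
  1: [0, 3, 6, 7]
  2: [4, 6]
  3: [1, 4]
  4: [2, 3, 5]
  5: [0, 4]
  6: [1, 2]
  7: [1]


Visit 6, enqueue [1, 2]
Visit 1, enqueue [0, 3, 7]
Visit 2, enqueue [4]
Visit 0, enqueue [5]
Visit 3, enqueue []
Visit 7, enqueue []
Visit 4, enqueue []
Visit 5, enqueue []

BFS order: [6, 1, 2, 0, 3, 7, 4, 5]


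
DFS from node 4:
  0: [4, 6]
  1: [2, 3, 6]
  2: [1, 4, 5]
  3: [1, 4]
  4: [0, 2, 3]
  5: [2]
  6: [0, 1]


Visit 4, push [3, 2, 0]
Visit 0, push [6]
Visit 6, push [1]
Visit 1, push [3, 2]
Visit 2, push [5]
Visit 5, push []
Visit 3, push []

DFS order: [4, 0, 6, 1, 2, 5, 3]


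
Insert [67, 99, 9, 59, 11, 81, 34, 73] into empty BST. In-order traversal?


Insert 67: root
Insert 99: R from 67
Insert 9: L from 67
Insert 59: L from 67 -> R from 9
Insert 11: L from 67 -> R from 9 -> L from 59
Insert 81: R from 67 -> L from 99
Insert 34: L from 67 -> R from 9 -> L from 59 -> R from 11
Insert 73: R from 67 -> L from 99 -> L from 81

In-order: [9, 11, 34, 59, 67, 73, 81, 99]


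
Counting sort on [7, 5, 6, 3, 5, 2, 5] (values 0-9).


Input: [7, 5, 6, 3, 5, 2, 5]
Counts: [0, 0, 1, 1, 0, 3, 1, 1, 0, 0]

Sorted: [2, 3, 5, 5, 5, 6, 7]


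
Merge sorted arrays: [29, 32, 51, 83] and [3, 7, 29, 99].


Take 3 from B
Take 7 from B
Take 29 from A
Take 29 from B
Take 32 from A
Take 51 from A
Take 83 from A

Merged: [3, 7, 29, 29, 32, 51, 83, 99]


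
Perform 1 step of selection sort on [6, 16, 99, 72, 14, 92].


Initial: [6, 16, 99, 72, 14, 92]
Step 1: min=6 at 0
  Swap: [6, 16, 99, 72, 14, 92]

After 1 step: [6, 16, 99, 72, 14, 92]


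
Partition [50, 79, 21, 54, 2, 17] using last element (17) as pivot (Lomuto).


Pivot: 17
  2 <= 17: swap -> [2, 79, 21, 54, 50, 17]
Place pivot at 1: [2, 17, 21, 54, 50, 79]

Partitioned: [2, 17, 21, 54, 50, 79]


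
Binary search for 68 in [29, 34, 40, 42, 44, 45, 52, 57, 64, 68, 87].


Step 1: lo=0, hi=10, mid=5, val=45
Step 2: lo=6, hi=10, mid=8, val=64
Step 3: lo=9, hi=10, mid=9, val=68

Found at index 9


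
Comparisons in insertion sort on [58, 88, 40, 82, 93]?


Algorithm: insertion sort
Input: [58, 88, 40, 82, 93]
Sorted: [40, 58, 82, 88, 93]

6


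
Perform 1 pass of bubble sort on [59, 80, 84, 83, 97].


Initial: [59, 80, 84, 83, 97]
Pass 1: [59, 80, 83, 84, 97] (1 swaps)

After 1 pass: [59, 80, 83, 84, 97]


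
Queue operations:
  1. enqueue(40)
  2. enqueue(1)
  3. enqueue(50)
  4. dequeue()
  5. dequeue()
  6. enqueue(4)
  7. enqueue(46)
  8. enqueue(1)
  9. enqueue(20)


enqueue(40) -> [40]
enqueue(1) -> [40, 1]
enqueue(50) -> [40, 1, 50]
dequeue()->40, [1, 50]
dequeue()->1, [50]
enqueue(4) -> [50, 4]
enqueue(46) -> [50, 4, 46]
enqueue(1) -> [50, 4, 46, 1]
enqueue(20) -> [50, 4, 46, 1, 20]

Final queue: [50, 4, 46, 1, 20]


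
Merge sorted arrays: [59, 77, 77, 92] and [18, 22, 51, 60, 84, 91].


Take 18 from B
Take 22 from B
Take 51 from B
Take 59 from A
Take 60 from B
Take 77 from A
Take 77 from A
Take 84 from B
Take 91 from B

Merged: [18, 22, 51, 59, 60, 77, 77, 84, 91, 92]


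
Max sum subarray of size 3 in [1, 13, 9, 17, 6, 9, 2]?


[0:3]: 23
[1:4]: 39
[2:5]: 32
[3:6]: 32
[4:7]: 17

Max: 39 at [1:4]


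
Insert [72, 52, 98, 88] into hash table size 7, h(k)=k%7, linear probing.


Insert 72: h=2 -> slot 2
Insert 52: h=3 -> slot 3
Insert 98: h=0 -> slot 0
Insert 88: h=4 -> slot 4

Table: [98, None, 72, 52, 88, None, None]


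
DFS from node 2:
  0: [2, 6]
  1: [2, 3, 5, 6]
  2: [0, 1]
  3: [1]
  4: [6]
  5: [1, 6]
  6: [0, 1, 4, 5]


Visit 2, push [1, 0]
Visit 0, push [6]
Visit 6, push [5, 4, 1]
Visit 1, push [5, 3]
Visit 3, push []
Visit 5, push []
Visit 4, push []

DFS order: [2, 0, 6, 1, 3, 5, 4]


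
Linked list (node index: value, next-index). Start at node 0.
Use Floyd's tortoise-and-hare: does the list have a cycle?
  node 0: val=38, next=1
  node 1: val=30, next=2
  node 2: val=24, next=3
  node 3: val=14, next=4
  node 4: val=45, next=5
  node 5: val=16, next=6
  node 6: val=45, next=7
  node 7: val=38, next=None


Floyd's tortoise (slow, +1) and hare (fast, +2):
  init: slow=0, fast=0
  step 1: slow=1, fast=2
  step 2: slow=2, fast=4
  step 3: slow=3, fast=6
  step 4: fast 6->7->None, no cycle

Cycle: no


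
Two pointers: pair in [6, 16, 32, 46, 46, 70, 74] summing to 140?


lo=0(6)+hi=6(74)=80
lo=1(16)+hi=6(74)=90
lo=2(32)+hi=6(74)=106
lo=3(46)+hi=6(74)=120
lo=4(46)+hi=6(74)=120
lo=5(70)+hi=6(74)=144

No pair found


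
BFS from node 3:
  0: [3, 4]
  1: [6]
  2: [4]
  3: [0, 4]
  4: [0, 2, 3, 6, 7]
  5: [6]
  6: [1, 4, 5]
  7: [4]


Visit 3, enqueue [0, 4]
Visit 0, enqueue []
Visit 4, enqueue [2, 6, 7]
Visit 2, enqueue []
Visit 6, enqueue [1, 5]
Visit 7, enqueue []
Visit 1, enqueue []
Visit 5, enqueue []

BFS order: [3, 0, 4, 2, 6, 7, 1, 5]


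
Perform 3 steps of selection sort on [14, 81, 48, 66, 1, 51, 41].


Initial: [14, 81, 48, 66, 1, 51, 41]
Step 1: min=1 at 4
  Swap: [1, 81, 48, 66, 14, 51, 41]
Step 2: min=14 at 4
  Swap: [1, 14, 48, 66, 81, 51, 41]
Step 3: min=41 at 6
  Swap: [1, 14, 41, 66, 81, 51, 48]

After 3 steps: [1, 14, 41, 66, 81, 51, 48]


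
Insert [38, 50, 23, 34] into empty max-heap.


Insert 38: [38]
Insert 50: [50, 38]
Insert 23: [50, 38, 23]
Insert 34: [50, 38, 23, 34]

Final heap: [50, 38, 23, 34]


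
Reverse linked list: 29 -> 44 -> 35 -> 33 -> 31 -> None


Step 1: curr=29, set curr.next=prev(None) | reversed so far: 29
Step 2: curr=44, set curr.next=prev(29) | reversed so far: 44 -> 29
Step 3: curr=35, set curr.next=prev(44) | reversed so far: 35 -> 44 -> 29
Step 4: curr=33, set curr.next=prev(35) | reversed so far: 33 -> 35 -> 44 -> 29
Step 5: curr=31, set curr.next=prev(33) | reversed so far: 31 -> 33 -> 35 -> 44 -> 29

31 -> 33 -> 35 -> 44 -> 29 -> None


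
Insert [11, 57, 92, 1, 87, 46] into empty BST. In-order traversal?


Insert 11: root
Insert 57: R from 11
Insert 92: R from 11 -> R from 57
Insert 1: L from 11
Insert 87: R from 11 -> R from 57 -> L from 92
Insert 46: R from 11 -> L from 57

In-order: [1, 11, 46, 57, 87, 92]


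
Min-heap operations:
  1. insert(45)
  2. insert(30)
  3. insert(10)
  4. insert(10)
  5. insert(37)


insert(45) -> [45]
insert(30) -> [30, 45]
insert(10) -> [10, 45, 30]
insert(10) -> [10, 10, 30, 45]
insert(37) -> [10, 10, 30, 45, 37]

Final heap: [10, 10, 30, 45, 37]


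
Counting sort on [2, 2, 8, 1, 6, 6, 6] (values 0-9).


Input: [2, 2, 8, 1, 6, 6, 6]
Counts: [0, 1, 2, 0, 0, 0, 3, 0, 1, 0]

Sorted: [1, 2, 2, 6, 6, 6, 8]


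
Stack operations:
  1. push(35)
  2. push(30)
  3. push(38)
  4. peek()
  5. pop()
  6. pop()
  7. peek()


push(35) -> [35]
push(30) -> [35, 30]
push(38) -> [35, 30, 38]
peek()->38
pop()->38, [35, 30]
pop()->30, [35]
peek()->35

Final stack: [35]


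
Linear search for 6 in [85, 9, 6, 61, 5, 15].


i=0: 85!=6
i=1: 9!=6
i=2: 6==6 found!

Found at 2, 3 comps


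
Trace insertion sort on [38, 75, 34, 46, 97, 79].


Initial: [38, 75, 34, 46, 97, 79]
Insert 75: [38, 75, 34, 46, 97, 79]
Insert 34: [34, 38, 75, 46, 97, 79]
Insert 46: [34, 38, 46, 75, 97, 79]
Insert 97: [34, 38, 46, 75, 97, 79]
Insert 79: [34, 38, 46, 75, 79, 97]

Sorted: [34, 38, 46, 75, 79, 97]


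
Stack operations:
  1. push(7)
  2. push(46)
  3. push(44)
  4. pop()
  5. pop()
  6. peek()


push(7) -> [7]
push(46) -> [7, 46]
push(44) -> [7, 46, 44]
pop()->44, [7, 46]
pop()->46, [7]
peek()->7

Final stack: [7]


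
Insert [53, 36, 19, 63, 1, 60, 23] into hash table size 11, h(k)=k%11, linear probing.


Insert 53: h=9 -> slot 9
Insert 36: h=3 -> slot 3
Insert 19: h=8 -> slot 8
Insert 63: h=8, 2 probes -> slot 10
Insert 1: h=1 -> slot 1
Insert 60: h=5 -> slot 5
Insert 23: h=1, 1 probes -> slot 2

Table: [None, 1, 23, 36, None, 60, None, None, 19, 53, 63]


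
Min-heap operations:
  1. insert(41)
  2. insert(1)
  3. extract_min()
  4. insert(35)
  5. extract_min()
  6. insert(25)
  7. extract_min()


insert(41) -> [41]
insert(1) -> [1, 41]
extract_min()->1, [41]
insert(35) -> [35, 41]
extract_min()->35, [41]
insert(25) -> [25, 41]
extract_min()->25, [41]

Final heap: [41]


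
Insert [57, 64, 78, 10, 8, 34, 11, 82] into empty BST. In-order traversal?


Insert 57: root
Insert 64: R from 57
Insert 78: R from 57 -> R from 64
Insert 10: L from 57
Insert 8: L from 57 -> L from 10
Insert 34: L from 57 -> R from 10
Insert 11: L from 57 -> R from 10 -> L from 34
Insert 82: R from 57 -> R from 64 -> R from 78

In-order: [8, 10, 11, 34, 57, 64, 78, 82]


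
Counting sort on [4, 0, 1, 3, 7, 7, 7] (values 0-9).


Input: [4, 0, 1, 3, 7, 7, 7]
Counts: [1, 1, 0, 1, 1, 0, 0, 3, 0, 0]

Sorted: [0, 1, 3, 4, 7, 7, 7]


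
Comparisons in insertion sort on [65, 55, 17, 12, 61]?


Algorithm: insertion sort
Input: [65, 55, 17, 12, 61]
Sorted: [12, 17, 55, 61, 65]

8


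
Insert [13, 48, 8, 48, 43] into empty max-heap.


Insert 13: [13]
Insert 48: [48, 13]
Insert 8: [48, 13, 8]
Insert 48: [48, 48, 8, 13]
Insert 43: [48, 48, 8, 13, 43]

Final heap: [48, 48, 8, 13, 43]


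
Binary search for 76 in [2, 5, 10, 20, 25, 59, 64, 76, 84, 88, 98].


Step 1: lo=0, hi=10, mid=5, val=59
Step 2: lo=6, hi=10, mid=8, val=84
Step 3: lo=6, hi=7, mid=6, val=64
Step 4: lo=7, hi=7, mid=7, val=76

Found at index 7


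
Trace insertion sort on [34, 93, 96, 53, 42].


Initial: [34, 93, 96, 53, 42]
Insert 93: [34, 93, 96, 53, 42]
Insert 96: [34, 93, 96, 53, 42]
Insert 53: [34, 53, 93, 96, 42]
Insert 42: [34, 42, 53, 93, 96]

Sorted: [34, 42, 53, 93, 96]


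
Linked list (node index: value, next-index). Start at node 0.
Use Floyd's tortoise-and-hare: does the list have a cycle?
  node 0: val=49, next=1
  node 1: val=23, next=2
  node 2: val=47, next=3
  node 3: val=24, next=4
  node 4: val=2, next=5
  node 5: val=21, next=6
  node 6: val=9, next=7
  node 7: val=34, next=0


Floyd's tortoise (slow, +1) and hare (fast, +2):
  init: slow=0, fast=0
  step 1: slow=1, fast=2
  step 2: slow=2, fast=4
  step 3: slow=3, fast=6
  step 4: slow=4, fast=0
  step 5: slow=5, fast=2
  step 6: slow=6, fast=4
  step 7: slow=7, fast=6
  step 8: slow=0, fast=0
  slow == fast at node 0: cycle detected

Cycle: yes


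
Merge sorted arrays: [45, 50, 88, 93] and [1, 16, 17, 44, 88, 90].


Take 1 from B
Take 16 from B
Take 17 from B
Take 44 from B
Take 45 from A
Take 50 from A
Take 88 from A
Take 88 from B
Take 90 from B

Merged: [1, 16, 17, 44, 45, 50, 88, 88, 90, 93]


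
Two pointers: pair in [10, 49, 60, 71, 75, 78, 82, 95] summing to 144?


lo=0(10)+hi=7(95)=105
lo=1(49)+hi=7(95)=144

Yes: 49+95=144


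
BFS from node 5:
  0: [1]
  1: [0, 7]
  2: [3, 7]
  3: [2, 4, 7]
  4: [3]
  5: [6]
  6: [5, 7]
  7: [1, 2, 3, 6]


Visit 5, enqueue [6]
Visit 6, enqueue [7]
Visit 7, enqueue [1, 2, 3]
Visit 1, enqueue [0]
Visit 2, enqueue []
Visit 3, enqueue [4]
Visit 0, enqueue []
Visit 4, enqueue []

BFS order: [5, 6, 7, 1, 2, 3, 0, 4]


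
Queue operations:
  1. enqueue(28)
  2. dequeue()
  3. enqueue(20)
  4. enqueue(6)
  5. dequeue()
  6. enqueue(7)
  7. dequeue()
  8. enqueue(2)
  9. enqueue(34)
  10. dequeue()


enqueue(28) -> [28]
dequeue()->28, []
enqueue(20) -> [20]
enqueue(6) -> [20, 6]
dequeue()->20, [6]
enqueue(7) -> [6, 7]
dequeue()->6, [7]
enqueue(2) -> [7, 2]
enqueue(34) -> [7, 2, 34]
dequeue()->7, [2, 34]

Final queue: [2, 34]


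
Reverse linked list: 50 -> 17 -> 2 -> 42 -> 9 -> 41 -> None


Step 1: curr=50, set curr.next=prev(None) | reversed so far: 50
Step 2: curr=17, set curr.next=prev(50) | reversed so far: 17 -> 50
Step 3: curr=2, set curr.next=prev(17) | reversed so far: 2 -> 17 -> 50
Step 4: curr=42, set curr.next=prev(2) | reversed so far: 42 -> 2 -> 17 -> 50
Step 5: curr=9, set curr.next=prev(42) | reversed so far: 9 -> 42 -> 2 -> 17 -> 50
Step 6: curr=41, set curr.next=prev(9) | reversed so far: 41 -> 9 -> 42 -> 2 -> 17 -> 50

41 -> 9 -> 42 -> 2 -> 17 -> 50 -> None


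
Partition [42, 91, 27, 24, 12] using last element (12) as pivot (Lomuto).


Pivot: 12
Place pivot at 0: [12, 91, 27, 24, 42]

Partitioned: [12, 91, 27, 24, 42]


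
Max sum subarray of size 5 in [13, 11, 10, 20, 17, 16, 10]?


[0:5]: 71
[1:6]: 74
[2:7]: 73

Max: 74 at [1:6]


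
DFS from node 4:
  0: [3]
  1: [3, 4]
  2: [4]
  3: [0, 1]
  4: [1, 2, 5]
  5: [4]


Visit 4, push [5, 2, 1]
Visit 1, push [3]
Visit 3, push [0]
Visit 0, push []
Visit 2, push []
Visit 5, push []

DFS order: [4, 1, 3, 0, 2, 5]


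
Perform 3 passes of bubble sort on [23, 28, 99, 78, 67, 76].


Initial: [23, 28, 99, 78, 67, 76]
Pass 1: [23, 28, 78, 67, 76, 99] (3 swaps)
Pass 2: [23, 28, 67, 76, 78, 99] (2 swaps)
Pass 3: [23, 28, 67, 76, 78, 99] (0 swaps)

After 3 passes: [23, 28, 67, 76, 78, 99]


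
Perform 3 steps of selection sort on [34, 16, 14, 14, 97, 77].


Initial: [34, 16, 14, 14, 97, 77]
Step 1: min=14 at 2
  Swap: [14, 16, 34, 14, 97, 77]
Step 2: min=14 at 3
  Swap: [14, 14, 34, 16, 97, 77]
Step 3: min=16 at 3
  Swap: [14, 14, 16, 34, 97, 77]

After 3 steps: [14, 14, 16, 34, 97, 77]


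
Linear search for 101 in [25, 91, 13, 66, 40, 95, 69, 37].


i=0: 25!=101
i=1: 91!=101
i=2: 13!=101
i=3: 66!=101
i=4: 40!=101
i=5: 95!=101
i=6: 69!=101
i=7: 37!=101

Not found, 8 comps


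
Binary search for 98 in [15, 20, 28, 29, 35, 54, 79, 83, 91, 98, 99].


Step 1: lo=0, hi=10, mid=5, val=54
Step 2: lo=6, hi=10, mid=8, val=91
Step 3: lo=9, hi=10, mid=9, val=98

Found at index 9


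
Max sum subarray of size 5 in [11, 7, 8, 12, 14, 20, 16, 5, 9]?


[0:5]: 52
[1:6]: 61
[2:7]: 70
[3:8]: 67
[4:9]: 64

Max: 70 at [2:7]


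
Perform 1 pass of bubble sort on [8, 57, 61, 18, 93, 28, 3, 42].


Initial: [8, 57, 61, 18, 93, 28, 3, 42]
Pass 1: [8, 57, 18, 61, 28, 3, 42, 93] (4 swaps)

After 1 pass: [8, 57, 18, 61, 28, 3, 42, 93]


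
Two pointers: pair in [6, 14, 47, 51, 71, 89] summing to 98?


lo=0(6)+hi=5(89)=95
lo=1(14)+hi=5(89)=103
lo=1(14)+hi=4(71)=85
lo=2(47)+hi=4(71)=118
lo=2(47)+hi=3(51)=98

Yes: 47+51=98


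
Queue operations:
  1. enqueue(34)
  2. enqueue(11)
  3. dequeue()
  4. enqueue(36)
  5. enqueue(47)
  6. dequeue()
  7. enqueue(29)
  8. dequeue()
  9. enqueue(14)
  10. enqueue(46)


enqueue(34) -> [34]
enqueue(11) -> [34, 11]
dequeue()->34, [11]
enqueue(36) -> [11, 36]
enqueue(47) -> [11, 36, 47]
dequeue()->11, [36, 47]
enqueue(29) -> [36, 47, 29]
dequeue()->36, [47, 29]
enqueue(14) -> [47, 29, 14]
enqueue(46) -> [47, 29, 14, 46]

Final queue: [47, 29, 14, 46]


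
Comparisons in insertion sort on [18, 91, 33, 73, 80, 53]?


Algorithm: insertion sort
Input: [18, 91, 33, 73, 80, 53]
Sorted: [18, 33, 53, 73, 80, 91]

11


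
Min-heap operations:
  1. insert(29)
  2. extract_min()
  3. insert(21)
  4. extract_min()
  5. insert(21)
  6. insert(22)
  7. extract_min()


insert(29) -> [29]
extract_min()->29, []
insert(21) -> [21]
extract_min()->21, []
insert(21) -> [21]
insert(22) -> [21, 22]
extract_min()->21, [22]

Final heap: [22]


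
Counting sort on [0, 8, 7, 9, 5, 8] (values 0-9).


Input: [0, 8, 7, 9, 5, 8]
Counts: [1, 0, 0, 0, 0, 1, 0, 1, 2, 1]

Sorted: [0, 5, 7, 8, 8, 9]


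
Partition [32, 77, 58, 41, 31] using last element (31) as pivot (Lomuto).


Pivot: 31
Place pivot at 0: [31, 77, 58, 41, 32]

Partitioned: [31, 77, 58, 41, 32]


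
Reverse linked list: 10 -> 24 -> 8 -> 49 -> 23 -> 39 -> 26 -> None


Step 1: curr=10, set curr.next=prev(None) | reversed so far: 10
Step 2: curr=24, set curr.next=prev(10) | reversed so far: 24 -> 10
Step 3: curr=8, set curr.next=prev(24) | reversed so far: 8 -> 24 -> 10
Step 4: curr=49, set curr.next=prev(8) | reversed so far: 49 -> 8 -> 24 -> 10
Step 5: curr=23, set curr.next=prev(49) | reversed so far: 23 -> 49 -> 8 -> 24 -> 10
Step 6: curr=39, set curr.next=prev(23) | reversed so far: 39 -> 23 -> 49 -> 8 -> 24 -> 10
Step 7: curr=26, set curr.next=prev(39) | reversed so far: 26 -> 39 -> 23 -> 49 -> 8 -> 24 -> 10

26 -> 39 -> 23 -> 49 -> 8 -> 24 -> 10 -> None


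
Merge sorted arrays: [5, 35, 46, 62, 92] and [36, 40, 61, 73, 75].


Take 5 from A
Take 35 from A
Take 36 from B
Take 40 from B
Take 46 from A
Take 61 from B
Take 62 from A
Take 73 from B
Take 75 from B

Merged: [5, 35, 36, 40, 46, 61, 62, 73, 75, 92]


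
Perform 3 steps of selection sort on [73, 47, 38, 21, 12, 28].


Initial: [73, 47, 38, 21, 12, 28]
Step 1: min=12 at 4
  Swap: [12, 47, 38, 21, 73, 28]
Step 2: min=21 at 3
  Swap: [12, 21, 38, 47, 73, 28]
Step 3: min=28 at 5
  Swap: [12, 21, 28, 47, 73, 38]

After 3 steps: [12, 21, 28, 47, 73, 38]


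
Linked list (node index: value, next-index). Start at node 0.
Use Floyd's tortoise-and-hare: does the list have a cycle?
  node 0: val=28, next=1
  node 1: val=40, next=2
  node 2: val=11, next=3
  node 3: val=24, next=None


Floyd's tortoise (slow, +1) and hare (fast, +2):
  init: slow=0, fast=0
  step 1: slow=1, fast=2
  step 2: fast 2->3->None, no cycle

Cycle: no


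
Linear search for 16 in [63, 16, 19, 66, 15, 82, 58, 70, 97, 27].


i=0: 63!=16
i=1: 16==16 found!

Found at 1, 2 comps


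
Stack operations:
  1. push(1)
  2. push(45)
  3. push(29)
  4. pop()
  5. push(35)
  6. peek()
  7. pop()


push(1) -> [1]
push(45) -> [1, 45]
push(29) -> [1, 45, 29]
pop()->29, [1, 45]
push(35) -> [1, 45, 35]
peek()->35
pop()->35, [1, 45]

Final stack: [1, 45]


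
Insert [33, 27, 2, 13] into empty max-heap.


Insert 33: [33]
Insert 27: [33, 27]
Insert 2: [33, 27, 2]
Insert 13: [33, 27, 2, 13]

Final heap: [33, 27, 2, 13]


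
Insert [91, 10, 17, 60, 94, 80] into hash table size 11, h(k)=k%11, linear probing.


Insert 91: h=3 -> slot 3
Insert 10: h=10 -> slot 10
Insert 17: h=6 -> slot 6
Insert 60: h=5 -> slot 5
Insert 94: h=6, 1 probes -> slot 7
Insert 80: h=3, 1 probes -> slot 4

Table: [None, None, None, 91, 80, 60, 17, 94, None, None, 10]


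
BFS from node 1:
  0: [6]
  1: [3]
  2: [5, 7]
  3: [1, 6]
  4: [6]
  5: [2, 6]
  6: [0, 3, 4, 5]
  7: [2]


Visit 1, enqueue [3]
Visit 3, enqueue [6]
Visit 6, enqueue [0, 4, 5]
Visit 0, enqueue []
Visit 4, enqueue []
Visit 5, enqueue [2]
Visit 2, enqueue [7]
Visit 7, enqueue []

BFS order: [1, 3, 6, 0, 4, 5, 2, 7]


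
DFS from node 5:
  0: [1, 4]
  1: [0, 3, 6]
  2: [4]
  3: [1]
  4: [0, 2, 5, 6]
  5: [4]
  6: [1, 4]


Visit 5, push [4]
Visit 4, push [6, 2, 0]
Visit 0, push [1]
Visit 1, push [6, 3]
Visit 3, push []
Visit 6, push []
Visit 2, push []

DFS order: [5, 4, 0, 1, 3, 6, 2]


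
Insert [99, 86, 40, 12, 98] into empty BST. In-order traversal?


Insert 99: root
Insert 86: L from 99
Insert 40: L from 99 -> L from 86
Insert 12: L from 99 -> L from 86 -> L from 40
Insert 98: L from 99 -> R from 86

In-order: [12, 40, 86, 98, 99]


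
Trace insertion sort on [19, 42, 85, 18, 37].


Initial: [19, 42, 85, 18, 37]
Insert 42: [19, 42, 85, 18, 37]
Insert 85: [19, 42, 85, 18, 37]
Insert 18: [18, 19, 42, 85, 37]
Insert 37: [18, 19, 37, 42, 85]

Sorted: [18, 19, 37, 42, 85]


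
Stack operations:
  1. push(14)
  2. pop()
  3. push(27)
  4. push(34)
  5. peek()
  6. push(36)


push(14) -> [14]
pop()->14, []
push(27) -> [27]
push(34) -> [27, 34]
peek()->34
push(36) -> [27, 34, 36]

Final stack: [27, 34, 36]


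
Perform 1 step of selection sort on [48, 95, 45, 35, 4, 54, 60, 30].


Initial: [48, 95, 45, 35, 4, 54, 60, 30]
Step 1: min=4 at 4
  Swap: [4, 95, 45, 35, 48, 54, 60, 30]

After 1 step: [4, 95, 45, 35, 48, 54, 60, 30]


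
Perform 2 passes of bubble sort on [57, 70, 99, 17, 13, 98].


Initial: [57, 70, 99, 17, 13, 98]
Pass 1: [57, 70, 17, 13, 98, 99] (3 swaps)
Pass 2: [57, 17, 13, 70, 98, 99] (2 swaps)

After 2 passes: [57, 17, 13, 70, 98, 99]


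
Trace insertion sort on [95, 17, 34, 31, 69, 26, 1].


Initial: [95, 17, 34, 31, 69, 26, 1]
Insert 17: [17, 95, 34, 31, 69, 26, 1]
Insert 34: [17, 34, 95, 31, 69, 26, 1]
Insert 31: [17, 31, 34, 95, 69, 26, 1]
Insert 69: [17, 31, 34, 69, 95, 26, 1]
Insert 26: [17, 26, 31, 34, 69, 95, 1]
Insert 1: [1, 17, 26, 31, 34, 69, 95]

Sorted: [1, 17, 26, 31, 34, 69, 95]


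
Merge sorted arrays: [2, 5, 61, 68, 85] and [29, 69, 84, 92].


Take 2 from A
Take 5 from A
Take 29 from B
Take 61 from A
Take 68 from A
Take 69 from B
Take 84 from B
Take 85 from A

Merged: [2, 5, 29, 61, 68, 69, 84, 85, 92]


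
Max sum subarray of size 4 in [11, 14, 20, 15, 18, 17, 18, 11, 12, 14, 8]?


[0:4]: 60
[1:5]: 67
[2:6]: 70
[3:7]: 68
[4:8]: 64
[5:9]: 58
[6:10]: 55
[7:11]: 45

Max: 70 at [2:6]


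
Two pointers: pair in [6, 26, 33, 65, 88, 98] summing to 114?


lo=0(6)+hi=5(98)=104
lo=1(26)+hi=5(98)=124
lo=1(26)+hi=4(88)=114

Yes: 26+88=114


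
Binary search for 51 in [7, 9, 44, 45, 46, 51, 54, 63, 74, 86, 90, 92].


Step 1: lo=0, hi=11, mid=5, val=51

Found at index 5


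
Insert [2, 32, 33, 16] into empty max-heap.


Insert 2: [2]
Insert 32: [32, 2]
Insert 33: [33, 2, 32]
Insert 16: [33, 16, 32, 2]

Final heap: [33, 16, 32, 2]


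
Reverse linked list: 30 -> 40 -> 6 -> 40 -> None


Step 1: curr=30, set curr.next=prev(None) | reversed so far: 30
Step 2: curr=40, set curr.next=prev(30) | reversed so far: 40 -> 30
Step 3: curr=6, set curr.next=prev(40) | reversed so far: 6 -> 40 -> 30
Step 4: curr=40, set curr.next=prev(6) | reversed so far: 40 -> 6 -> 40 -> 30

40 -> 6 -> 40 -> 30 -> None


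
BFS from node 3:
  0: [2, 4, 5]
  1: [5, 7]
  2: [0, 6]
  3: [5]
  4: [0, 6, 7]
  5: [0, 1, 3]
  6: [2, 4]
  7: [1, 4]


Visit 3, enqueue [5]
Visit 5, enqueue [0, 1]
Visit 0, enqueue [2, 4]
Visit 1, enqueue [7]
Visit 2, enqueue [6]
Visit 4, enqueue []
Visit 7, enqueue []
Visit 6, enqueue []

BFS order: [3, 5, 0, 1, 2, 4, 7, 6]


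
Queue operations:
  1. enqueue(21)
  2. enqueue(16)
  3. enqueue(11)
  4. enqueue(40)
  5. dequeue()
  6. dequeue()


enqueue(21) -> [21]
enqueue(16) -> [21, 16]
enqueue(11) -> [21, 16, 11]
enqueue(40) -> [21, 16, 11, 40]
dequeue()->21, [16, 11, 40]
dequeue()->16, [11, 40]

Final queue: [11, 40]


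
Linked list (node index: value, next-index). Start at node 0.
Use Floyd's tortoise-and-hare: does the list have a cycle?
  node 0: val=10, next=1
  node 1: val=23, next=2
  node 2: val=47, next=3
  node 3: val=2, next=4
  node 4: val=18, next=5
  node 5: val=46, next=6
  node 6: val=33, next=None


Floyd's tortoise (slow, +1) and hare (fast, +2):
  init: slow=0, fast=0
  step 1: slow=1, fast=2
  step 2: slow=2, fast=4
  step 3: slow=3, fast=6
  step 4: fast -> None, no cycle

Cycle: no


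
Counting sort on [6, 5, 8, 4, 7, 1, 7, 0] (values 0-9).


Input: [6, 5, 8, 4, 7, 1, 7, 0]
Counts: [1, 1, 0, 0, 1, 1, 1, 2, 1, 0]

Sorted: [0, 1, 4, 5, 6, 7, 7, 8]


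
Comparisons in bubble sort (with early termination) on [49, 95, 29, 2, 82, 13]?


Algorithm: bubble sort (with early termination)
Input: [49, 95, 29, 2, 82, 13]
Sorted: [2, 13, 29, 49, 82, 95]

15


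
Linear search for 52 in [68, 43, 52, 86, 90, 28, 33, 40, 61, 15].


i=0: 68!=52
i=1: 43!=52
i=2: 52==52 found!

Found at 2, 3 comps


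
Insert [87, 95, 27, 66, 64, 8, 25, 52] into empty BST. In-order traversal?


Insert 87: root
Insert 95: R from 87
Insert 27: L from 87
Insert 66: L from 87 -> R from 27
Insert 64: L from 87 -> R from 27 -> L from 66
Insert 8: L from 87 -> L from 27
Insert 25: L from 87 -> L from 27 -> R from 8
Insert 52: L from 87 -> R from 27 -> L from 66 -> L from 64

In-order: [8, 25, 27, 52, 64, 66, 87, 95]


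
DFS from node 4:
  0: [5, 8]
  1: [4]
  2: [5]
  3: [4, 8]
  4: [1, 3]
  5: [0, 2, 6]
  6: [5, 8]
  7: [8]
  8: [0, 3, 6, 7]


Visit 4, push [3, 1]
Visit 1, push []
Visit 3, push [8]
Visit 8, push [7, 6, 0]
Visit 0, push [5]
Visit 5, push [6, 2]
Visit 2, push []
Visit 6, push []
Visit 7, push []

DFS order: [4, 1, 3, 8, 0, 5, 2, 6, 7]


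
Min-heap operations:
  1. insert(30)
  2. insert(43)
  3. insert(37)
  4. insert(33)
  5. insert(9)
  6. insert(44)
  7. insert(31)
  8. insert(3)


insert(30) -> [30]
insert(43) -> [30, 43]
insert(37) -> [30, 43, 37]
insert(33) -> [30, 33, 37, 43]
insert(9) -> [9, 30, 37, 43, 33]
insert(44) -> [9, 30, 37, 43, 33, 44]
insert(31) -> [9, 30, 31, 43, 33, 44, 37]
insert(3) -> [3, 9, 31, 30, 33, 44, 37, 43]

Final heap: [3, 9, 31, 30, 33, 44, 37, 43]


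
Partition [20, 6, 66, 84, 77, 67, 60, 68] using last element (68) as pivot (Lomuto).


Pivot: 68
  20 <= 68: advance i (no swap)
  6 <= 68: advance i (no swap)
  66 <= 68: advance i (no swap)
  67 <= 68: swap -> [20, 6, 66, 67, 77, 84, 60, 68]
  60 <= 68: swap -> [20, 6, 66, 67, 60, 84, 77, 68]
Place pivot at 5: [20, 6, 66, 67, 60, 68, 77, 84]

Partitioned: [20, 6, 66, 67, 60, 68, 77, 84]


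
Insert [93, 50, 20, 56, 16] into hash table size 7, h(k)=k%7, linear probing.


Insert 93: h=2 -> slot 2
Insert 50: h=1 -> slot 1
Insert 20: h=6 -> slot 6
Insert 56: h=0 -> slot 0
Insert 16: h=2, 1 probes -> slot 3

Table: [56, 50, 93, 16, None, None, 20]


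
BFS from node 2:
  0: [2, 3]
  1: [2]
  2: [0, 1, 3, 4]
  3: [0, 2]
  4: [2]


Visit 2, enqueue [0, 1, 3, 4]
Visit 0, enqueue []
Visit 1, enqueue []
Visit 3, enqueue []
Visit 4, enqueue []

BFS order: [2, 0, 1, 3, 4]


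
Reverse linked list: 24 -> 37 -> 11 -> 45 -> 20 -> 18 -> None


Step 1: curr=24, set curr.next=prev(None) | reversed so far: 24
Step 2: curr=37, set curr.next=prev(24) | reversed so far: 37 -> 24
Step 3: curr=11, set curr.next=prev(37) | reversed so far: 11 -> 37 -> 24
Step 4: curr=45, set curr.next=prev(11) | reversed so far: 45 -> 11 -> 37 -> 24
Step 5: curr=20, set curr.next=prev(45) | reversed so far: 20 -> 45 -> 11 -> 37 -> 24
Step 6: curr=18, set curr.next=prev(20) | reversed so far: 18 -> 20 -> 45 -> 11 -> 37 -> 24

18 -> 20 -> 45 -> 11 -> 37 -> 24 -> None


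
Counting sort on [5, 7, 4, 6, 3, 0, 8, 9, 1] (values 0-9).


Input: [5, 7, 4, 6, 3, 0, 8, 9, 1]
Counts: [1, 1, 0, 1, 1, 1, 1, 1, 1, 1]

Sorted: [0, 1, 3, 4, 5, 6, 7, 8, 9]


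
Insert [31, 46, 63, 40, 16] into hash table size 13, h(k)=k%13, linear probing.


Insert 31: h=5 -> slot 5
Insert 46: h=7 -> slot 7
Insert 63: h=11 -> slot 11
Insert 40: h=1 -> slot 1
Insert 16: h=3 -> slot 3

Table: [None, 40, None, 16, None, 31, None, 46, None, None, None, 63, None]


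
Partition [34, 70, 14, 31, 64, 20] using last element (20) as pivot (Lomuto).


Pivot: 20
  14 <= 20: swap -> [14, 70, 34, 31, 64, 20]
Place pivot at 1: [14, 20, 34, 31, 64, 70]

Partitioned: [14, 20, 34, 31, 64, 70]


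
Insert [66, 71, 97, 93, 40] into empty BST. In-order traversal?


Insert 66: root
Insert 71: R from 66
Insert 97: R from 66 -> R from 71
Insert 93: R from 66 -> R from 71 -> L from 97
Insert 40: L from 66

In-order: [40, 66, 71, 93, 97]


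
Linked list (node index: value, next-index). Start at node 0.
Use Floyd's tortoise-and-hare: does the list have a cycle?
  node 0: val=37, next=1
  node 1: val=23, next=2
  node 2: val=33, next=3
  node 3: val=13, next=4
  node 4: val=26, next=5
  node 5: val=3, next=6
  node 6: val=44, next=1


Floyd's tortoise (slow, +1) and hare (fast, +2):
  init: slow=0, fast=0
  step 1: slow=1, fast=2
  step 2: slow=2, fast=4
  step 3: slow=3, fast=6
  step 4: slow=4, fast=2
  step 5: slow=5, fast=4
  step 6: slow=6, fast=6
  slow == fast at node 6: cycle detected

Cycle: yes


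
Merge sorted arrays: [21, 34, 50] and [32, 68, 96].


Take 21 from A
Take 32 from B
Take 34 from A
Take 50 from A

Merged: [21, 32, 34, 50, 68, 96]


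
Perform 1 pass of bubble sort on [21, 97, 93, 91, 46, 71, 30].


Initial: [21, 97, 93, 91, 46, 71, 30]
Pass 1: [21, 93, 91, 46, 71, 30, 97] (5 swaps)

After 1 pass: [21, 93, 91, 46, 71, 30, 97]


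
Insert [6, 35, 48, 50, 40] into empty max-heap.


Insert 6: [6]
Insert 35: [35, 6]
Insert 48: [48, 6, 35]
Insert 50: [50, 48, 35, 6]
Insert 40: [50, 48, 35, 6, 40]

Final heap: [50, 48, 35, 6, 40]


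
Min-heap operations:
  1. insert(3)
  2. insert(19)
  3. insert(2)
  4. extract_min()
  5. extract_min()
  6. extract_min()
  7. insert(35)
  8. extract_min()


insert(3) -> [3]
insert(19) -> [3, 19]
insert(2) -> [2, 19, 3]
extract_min()->2, [3, 19]
extract_min()->3, [19]
extract_min()->19, []
insert(35) -> [35]
extract_min()->35, []

Final heap: []


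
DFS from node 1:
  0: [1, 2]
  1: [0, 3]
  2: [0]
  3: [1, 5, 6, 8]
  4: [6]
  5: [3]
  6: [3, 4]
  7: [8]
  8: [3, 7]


Visit 1, push [3, 0]
Visit 0, push [2]
Visit 2, push []
Visit 3, push [8, 6, 5]
Visit 5, push []
Visit 6, push [4]
Visit 4, push []
Visit 8, push [7]
Visit 7, push []

DFS order: [1, 0, 2, 3, 5, 6, 4, 8, 7]


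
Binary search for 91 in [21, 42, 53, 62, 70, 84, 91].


Step 1: lo=0, hi=6, mid=3, val=62
Step 2: lo=4, hi=6, mid=5, val=84
Step 3: lo=6, hi=6, mid=6, val=91

Found at index 6


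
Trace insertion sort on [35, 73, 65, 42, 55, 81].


Initial: [35, 73, 65, 42, 55, 81]
Insert 73: [35, 73, 65, 42, 55, 81]
Insert 65: [35, 65, 73, 42, 55, 81]
Insert 42: [35, 42, 65, 73, 55, 81]
Insert 55: [35, 42, 55, 65, 73, 81]
Insert 81: [35, 42, 55, 65, 73, 81]

Sorted: [35, 42, 55, 65, 73, 81]


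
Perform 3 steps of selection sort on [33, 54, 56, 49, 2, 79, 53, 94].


Initial: [33, 54, 56, 49, 2, 79, 53, 94]
Step 1: min=2 at 4
  Swap: [2, 54, 56, 49, 33, 79, 53, 94]
Step 2: min=33 at 4
  Swap: [2, 33, 56, 49, 54, 79, 53, 94]
Step 3: min=49 at 3
  Swap: [2, 33, 49, 56, 54, 79, 53, 94]

After 3 steps: [2, 33, 49, 56, 54, 79, 53, 94]


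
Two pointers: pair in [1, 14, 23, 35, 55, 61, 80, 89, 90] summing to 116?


lo=0(1)+hi=8(90)=91
lo=1(14)+hi=8(90)=104
lo=2(23)+hi=8(90)=113
lo=3(35)+hi=8(90)=125
lo=3(35)+hi=7(89)=124
lo=3(35)+hi=6(80)=115
lo=4(55)+hi=6(80)=135
lo=4(55)+hi=5(61)=116

Yes: 55+61=116


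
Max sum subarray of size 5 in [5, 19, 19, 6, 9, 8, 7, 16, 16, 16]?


[0:5]: 58
[1:6]: 61
[2:7]: 49
[3:8]: 46
[4:9]: 56
[5:10]: 63

Max: 63 at [5:10]


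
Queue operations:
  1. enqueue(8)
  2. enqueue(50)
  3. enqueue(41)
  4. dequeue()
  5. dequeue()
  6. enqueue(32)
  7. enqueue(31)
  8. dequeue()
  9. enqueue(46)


enqueue(8) -> [8]
enqueue(50) -> [8, 50]
enqueue(41) -> [8, 50, 41]
dequeue()->8, [50, 41]
dequeue()->50, [41]
enqueue(32) -> [41, 32]
enqueue(31) -> [41, 32, 31]
dequeue()->41, [32, 31]
enqueue(46) -> [32, 31, 46]

Final queue: [32, 31, 46]


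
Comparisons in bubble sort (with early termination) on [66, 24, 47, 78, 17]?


Algorithm: bubble sort (with early termination)
Input: [66, 24, 47, 78, 17]
Sorted: [17, 24, 47, 66, 78]

10


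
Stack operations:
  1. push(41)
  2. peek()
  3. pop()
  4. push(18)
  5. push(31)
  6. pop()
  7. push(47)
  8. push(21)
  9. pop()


push(41) -> [41]
peek()->41
pop()->41, []
push(18) -> [18]
push(31) -> [18, 31]
pop()->31, [18]
push(47) -> [18, 47]
push(21) -> [18, 47, 21]
pop()->21, [18, 47]

Final stack: [18, 47]


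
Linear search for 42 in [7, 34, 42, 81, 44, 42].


i=0: 7!=42
i=1: 34!=42
i=2: 42==42 found!

Found at 2, 3 comps


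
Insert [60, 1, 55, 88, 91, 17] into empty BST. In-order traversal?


Insert 60: root
Insert 1: L from 60
Insert 55: L from 60 -> R from 1
Insert 88: R from 60
Insert 91: R from 60 -> R from 88
Insert 17: L from 60 -> R from 1 -> L from 55

In-order: [1, 17, 55, 60, 88, 91]


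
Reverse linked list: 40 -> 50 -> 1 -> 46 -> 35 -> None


Step 1: curr=40, set curr.next=prev(None) | reversed so far: 40
Step 2: curr=50, set curr.next=prev(40) | reversed so far: 50 -> 40
Step 3: curr=1, set curr.next=prev(50) | reversed so far: 1 -> 50 -> 40
Step 4: curr=46, set curr.next=prev(1) | reversed so far: 46 -> 1 -> 50 -> 40
Step 5: curr=35, set curr.next=prev(46) | reversed so far: 35 -> 46 -> 1 -> 50 -> 40

35 -> 46 -> 1 -> 50 -> 40 -> None


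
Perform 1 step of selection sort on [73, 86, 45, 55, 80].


Initial: [73, 86, 45, 55, 80]
Step 1: min=45 at 2
  Swap: [45, 86, 73, 55, 80]

After 1 step: [45, 86, 73, 55, 80]


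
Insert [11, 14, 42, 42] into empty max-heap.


Insert 11: [11]
Insert 14: [14, 11]
Insert 42: [42, 11, 14]
Insert 42: [42, 42, 14, 11]

Final heap: [42, 42, 14, 11]


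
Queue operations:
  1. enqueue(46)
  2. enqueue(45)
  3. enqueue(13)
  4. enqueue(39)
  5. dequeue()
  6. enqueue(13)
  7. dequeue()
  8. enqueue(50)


enqueue(46) -> [46]
enqueue(45) -> [46, 45]
enqueue(13) -> [46, 45, 13]
enqueue(39) -> [46, 45, 13, 39]
dequeue()->46, [45, 13, 39]
enqueue(13) -> [45, 13, 39, 13]
dequeue()->45, [13, 39, 13]
enqueue(50) -> [13, 39, 13, 50]

Final queue: [13, 39, 13, 50]


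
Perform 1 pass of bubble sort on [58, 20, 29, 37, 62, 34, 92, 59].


Initial: [58, 20, 29, 37, 62, 34, 92, 59]
Pass 1: [20, 29, 37, 58, 34, 62, 59, 92] (5 swaps)

After 1 pass: [20, 29, 37, 58, 34, 62, 59, 92]


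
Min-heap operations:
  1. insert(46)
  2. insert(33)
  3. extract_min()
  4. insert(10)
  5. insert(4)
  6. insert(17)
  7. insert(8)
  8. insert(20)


insert(46) -> [46]
insert(33) -> [33, 46]
extract_min()->33, [46]
insert(10) -> [10, 46]
insert(4) -> [4, 46, 10]
insert(17) -> [4, 17, 10, 46]
insert(8) -> [4, 8, 10, 46, 17]
insert(20) -> [4, 8, 10, 46, 17, 20]

Final heap: [4, 8, 10, 46, 17, 20]


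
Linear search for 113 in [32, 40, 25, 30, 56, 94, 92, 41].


i=0: 32!=113
i=1: 40!=113
i=2: 25!=113
i=3: 30!=113
i=4: 56!=113
i=5: 94!=113
i=6: 92!=113
i=7: 41!=113

Not found, 8 comps


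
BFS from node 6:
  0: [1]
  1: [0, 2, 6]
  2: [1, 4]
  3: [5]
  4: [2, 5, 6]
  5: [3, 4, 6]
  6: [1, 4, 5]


Visit 6, enqueue [1, 4, 5]
Visit 1, enqueue [0, 2]
Visit 4, enqueue []
Visit 5, enqueue [3]
Visit 0, enqueue []
Visit 2, enqueue []
Visit 3, enqueue []

BFS order: [6, 1, 4, 5, 0, 2, 3]


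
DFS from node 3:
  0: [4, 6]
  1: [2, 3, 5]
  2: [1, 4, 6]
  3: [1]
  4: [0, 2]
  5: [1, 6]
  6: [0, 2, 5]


Visit 3, push [1]
Visit 1, push [5, 2]
Visit 2, push [6, 4]
Visit 4, push [0]
Visit 0, push [6]
Visit 6, push [5]
Visit 5, push []

DFS order: [3, 1, 2, 4, 0, 6, 5]


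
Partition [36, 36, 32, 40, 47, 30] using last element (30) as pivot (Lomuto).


Pivot: 30
Place pivot at 0: [30, 36, 32, 40, 47, 36]

Partitioned: [30, 36, 32, 40, 47, 36]


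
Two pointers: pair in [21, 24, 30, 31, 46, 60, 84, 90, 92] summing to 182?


lo=0(21)+hi=8(92)=113
lo=1(24)+hi=8(92)=116
lo=2(30)+hi=8(92)=122
lo=3(31)+hi=8(92)=123
lo=4(46)+hi=8(92)=138
lo=5(60)+hi=8(92)=152
lo=6(84)+hi=8(92)=176
lo=7(90)+hi=8(92)=182

Yes: 90+92=182


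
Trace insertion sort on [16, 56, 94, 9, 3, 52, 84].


Initial: [16, 56, 94, 9, 3, 52, 84]
Insert 56: [16, 56, 94, 9, 3, 52, 84]
Insert 94: [16, 56, 94, 9, 3, 52, 84]
Insert 9: [9, 16, 56, 94, 3, 52, 84]
Insert 3: [3, 9, 16, 56, 94, 52, 84]
Insert 52: [3, 9, 16, 52, 56, 94, 84]
Insert 84: [3, 9, 16, 52, 56, 84, 94]

Sorted: [3, 9, 16, 52, 56, 84, 94]


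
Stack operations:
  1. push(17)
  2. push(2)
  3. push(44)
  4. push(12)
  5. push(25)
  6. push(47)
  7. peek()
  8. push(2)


push(17) -> [17]
push(2) -> [17, 2]
push(44) -> [17, 2, 44]
push(12) -> [17, 2, 44, 12]
push(25) -> [17, 2, 44, 12, 25]
push(47) -> [17, 2, 44, 12, 25, 47]
peek()->47
push(2) -> [17, 2, 44, 12, 25, 47, 2]

Final stack: [17, 2, 44, 12, 25, 47, 2]


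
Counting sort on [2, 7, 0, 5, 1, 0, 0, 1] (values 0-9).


Input: [2, 7, 0, 5, 1, 0, 0, 1]
Counts: [3, 2, 1, 0, 0, 1, 0, 1, 0, 0]

Sorted: [0, 0, 0, 1, 1, 2, 5, 7]


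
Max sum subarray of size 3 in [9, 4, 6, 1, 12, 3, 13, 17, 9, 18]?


[0:3]: 19
[1:4]: 11
[2:5]: 19
[3:6]: 16
[4:7]: 28
[5:8]: 33
[6:9]: 39
[7:10]: 44

Max: 44 at [7:10]


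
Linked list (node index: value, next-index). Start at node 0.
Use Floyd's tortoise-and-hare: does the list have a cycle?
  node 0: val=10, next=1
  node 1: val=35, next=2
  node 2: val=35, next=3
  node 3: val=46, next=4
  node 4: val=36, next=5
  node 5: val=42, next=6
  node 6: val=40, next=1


Floyd's tortoise (slow, +1) and hare (fast, +2):
  init: slow=0, fast=0
  step 1: slow=1, fast=2
  step 2: slow=2, fast=4
  step 3: slow=3, fast=6
  step 4: slow=4, fast=2
  step 5: slow=5, fast=4
  step 6: slow=6, fast=6
  slow == fast at node 6: cycle detected

Cycle: yes


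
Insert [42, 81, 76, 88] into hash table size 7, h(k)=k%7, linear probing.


Insert 42: h=0 -> slot 0
Insert 81: h=4 -> slot 4
Insert 76: h=6 -> slot 6
Insert 88: h=4, 1 probes -> slot 5

Table: [42, None, None, None, 81, 88, 76]


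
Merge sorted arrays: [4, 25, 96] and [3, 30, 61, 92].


Take 3 from B
Take 4 from A
Take 25 from A
Take 30 from B
Take 61 from B
Take 92 from B

Merged: [3, 4, 25, 30, 61, 92, 96]


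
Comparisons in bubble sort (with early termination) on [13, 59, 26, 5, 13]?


Algorithm: bubble sort (with early termination)
Input: [13, 59, 26, 5, 13]
Sorted: [5, 13, 13, 26, 59]

10


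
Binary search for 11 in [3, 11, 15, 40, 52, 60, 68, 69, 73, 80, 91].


Step 1: lo=0, hi=10, mid=5, val=60
Step 2: lo=0, hi=4, mid=2, val=15
Step 3: lo=0, hi=1, mid=0, val=3
Step 4: lo=1, hi=1, mid=1, val=11

Found at index 1


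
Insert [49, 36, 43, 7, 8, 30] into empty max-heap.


Insert 49: [49]
Insert 36: [49, 36]
Insert 43: [49, 36, 43]
Insert 7: [49, 36, 43, 7]
Insert 8: [49, 36, 43, 7, 8]
Insert 30: [49, 36, 43, 7, 8, 30]

Final heap: [49, 36, 43, 7, 8, 30]


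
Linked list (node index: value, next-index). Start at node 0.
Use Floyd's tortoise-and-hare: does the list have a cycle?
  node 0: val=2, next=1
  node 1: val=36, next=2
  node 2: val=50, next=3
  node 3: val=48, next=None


Floyd's tortoise (slow, +1) and hare (fast, +2):
  init: slow=0, fast=0
  step 1: slow=1, fast=2
  step 2: fast 2->3->None, no cycle

Cycle: no


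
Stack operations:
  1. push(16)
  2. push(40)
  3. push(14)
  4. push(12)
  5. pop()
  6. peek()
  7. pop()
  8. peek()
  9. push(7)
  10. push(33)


push(16) -> [16]
push(40) -> [16, 40]
push(14) -> [16, 40, 14]
push(12) -> [16, 40, 14, 12]
pop()->12, [16, 40, 14]
peek()->14
pop()->14, [16, 40]
peek()->40
push(7) -> [16, 40, 7]
push(33) -> [16, 40, 7, 33]

Final stack: [16, 40, 7, 33]


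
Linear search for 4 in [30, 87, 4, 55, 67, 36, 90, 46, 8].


i=0: 30!=4
i=1: 87!=4
i=2: 4==4 found!

Found at 2, 3 comps


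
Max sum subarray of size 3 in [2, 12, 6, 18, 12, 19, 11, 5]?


[0:3]: 20
[1:4]: 36
[2:5]: 36
[3:6]: 49
[4:7]: 42
[5:8]: 35

Max: 49 at [3:6]


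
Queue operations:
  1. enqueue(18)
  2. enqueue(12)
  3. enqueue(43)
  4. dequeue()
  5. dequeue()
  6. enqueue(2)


enqueue(18) -> [18]
enqueue(12) -> [18, 12]
enqueue(43) -> [18, 12, 43]
dequeue()->18, [12, 43]
dequeue()->12, [43]
enqueue(2) -> [43, 2]

Final queue: [43, 2]


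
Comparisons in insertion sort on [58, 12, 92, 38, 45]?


Algorithm: insertion sort
Input: [58, 12, 92, 38, 45]
Sorted: [12, 38, 45, 58, 92]

8


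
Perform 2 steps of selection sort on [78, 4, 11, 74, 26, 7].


Initial: [78, 4, 11, 74, 26, 7]
Step 1: min=4 at 1
  Swap: [4, 78, 11, 74, 26, 7]
Step 2: min=7 at 5
  Swap: [4, 7, 11, 74, 26, 78]

After 2 steps: [4, 7, 11, 74, 26, 78]


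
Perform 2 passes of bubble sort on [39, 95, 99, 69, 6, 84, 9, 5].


Initial: [39, 95, 99, 69, 6, 84, 9, 5]
Pass 1: [39, 95, 69, 6, 84, 9, 5, 99] (5 swaps)
Pass 2: [39, 69, 6, 84, 9, 5, 95, 99] (5 swaps)

After 2 passes: [39, 69, 6, 84, 9, 5, 95, 99]


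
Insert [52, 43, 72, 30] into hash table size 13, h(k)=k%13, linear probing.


Insert 52: h=0 -> slot 0
Insert 43: h=4 -> slot 4
Insert 72: h=7 -> slot 7
Insert 30: h=4, 1 probes -> slot 5

Table: [52, None, None, None, 43, 30, None, 72, None, None, None, None, None]


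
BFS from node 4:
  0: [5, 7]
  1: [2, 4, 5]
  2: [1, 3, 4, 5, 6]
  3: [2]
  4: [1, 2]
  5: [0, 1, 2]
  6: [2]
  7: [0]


Visit 4, enqueue [1, 2]
Visit 1, enqueue [5]
Visit 2, enqueue [3, 6]
Visit 5, enqueue [0]
Visit 3, enqueue []
Visit 6, enqueue []
Visit 0, enqueue [7]
Visit 7, enqueue []

BFS order: [4, 1, 2, 5, 3, 6, 0, 7]


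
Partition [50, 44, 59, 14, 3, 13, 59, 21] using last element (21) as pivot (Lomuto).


Pivot: 21
  14 <= 21: swap -> [14, 44, 59, 50, 3, 13, 59, 21]
  3 <= 21: swap -> [14, 3, 59, 50, 44, 13, 59, 21]
  13 <= 21: swap -> [14, 3, 13, 50, 44, 59, 59, 21]
Place pivot at 3: [14, 3, 13, 21, 44, 59, 59, 50]

Partitioned: [14, 3, 13, 21, 44, 59, 59, 50]
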